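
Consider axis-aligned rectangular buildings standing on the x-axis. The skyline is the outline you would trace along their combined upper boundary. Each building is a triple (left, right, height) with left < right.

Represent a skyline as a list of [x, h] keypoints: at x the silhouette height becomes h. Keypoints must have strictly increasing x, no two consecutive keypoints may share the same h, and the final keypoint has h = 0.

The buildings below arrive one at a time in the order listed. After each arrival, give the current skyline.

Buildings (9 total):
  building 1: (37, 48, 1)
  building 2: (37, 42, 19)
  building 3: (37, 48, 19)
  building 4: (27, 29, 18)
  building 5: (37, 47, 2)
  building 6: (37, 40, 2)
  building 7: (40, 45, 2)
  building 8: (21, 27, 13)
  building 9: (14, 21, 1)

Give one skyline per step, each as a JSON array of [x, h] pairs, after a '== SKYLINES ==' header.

== SKYLINES ==
[[37,1],[48,0]]
[[37,19],[42,1],[48,0]]
[[37,19],[48,0]]
[[27,18],[29,0],[37,19],[48,0]]
[[27,18],[29,0],[37,19],[48,0]]
[[27,18],[29,0],[37,19],[48,0]]
[[27,18],[29,0],[37,19],[48,0]]
[[21,13],[27,18],[29,0],[37,19],[48,0]]
[[14,1],[21,13],[27,18],[29,0],[37,19],[48,0]]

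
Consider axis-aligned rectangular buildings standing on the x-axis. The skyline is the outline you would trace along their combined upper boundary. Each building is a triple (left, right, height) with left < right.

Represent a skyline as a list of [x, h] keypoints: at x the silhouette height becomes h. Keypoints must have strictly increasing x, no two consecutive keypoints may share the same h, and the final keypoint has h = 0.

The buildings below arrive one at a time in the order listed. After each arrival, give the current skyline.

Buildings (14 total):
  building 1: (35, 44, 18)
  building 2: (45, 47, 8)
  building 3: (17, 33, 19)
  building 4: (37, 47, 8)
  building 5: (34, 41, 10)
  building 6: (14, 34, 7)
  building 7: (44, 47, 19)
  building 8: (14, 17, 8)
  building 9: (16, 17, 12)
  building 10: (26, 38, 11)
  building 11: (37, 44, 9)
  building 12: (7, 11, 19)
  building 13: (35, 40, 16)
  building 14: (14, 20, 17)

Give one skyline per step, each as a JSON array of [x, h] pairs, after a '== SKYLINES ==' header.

== SKYLINES ==
[[35,18],[44,0]]
[[35,18],[44,0],[45,8],[47,0]]
[[17,19],[33,0],[35,18],[44,0],[45,8],[47,0]]
[[17,19],[33,0],[35,18],[44,8],[47,0]]
[[17,19],[33,0],[34,10],[35,18],[44,8],[47,0]]
[[14,7],[17,19],[33,7],[34,10],[35,18],[44,8],[47,0]]
[[14,7],[17,19],[33,7],[34,10],[35,18],[44,19],[47,0]]
[[14,8],[17,19],[33,7],[34,10],[35,18],[44,19],[47,0]]
[[14,8],[16,12],[17,19],[33,7],[34,10],[35,18],[44,19],[47,0]]
[[14,8],[16,12],[17,19],[33,11],[35,18],[44,19],[47,0]]
[[14,8],[16,12],[17,19],[33,11],[35,18],[44,19],[47,0]]
[[7,19],[11,0],[14,8],[16,12],[17,19],[33,11],[35,18],[44,19],[47,0]]
[[7,19],[11,0],[14,8],[16,12],[17,19],[33,11],[35,18],[44,19],[47,0]]
[[7,19],[11,0],[14,17],[17,19],[33,11],[35,18],[44,19],[47,0]]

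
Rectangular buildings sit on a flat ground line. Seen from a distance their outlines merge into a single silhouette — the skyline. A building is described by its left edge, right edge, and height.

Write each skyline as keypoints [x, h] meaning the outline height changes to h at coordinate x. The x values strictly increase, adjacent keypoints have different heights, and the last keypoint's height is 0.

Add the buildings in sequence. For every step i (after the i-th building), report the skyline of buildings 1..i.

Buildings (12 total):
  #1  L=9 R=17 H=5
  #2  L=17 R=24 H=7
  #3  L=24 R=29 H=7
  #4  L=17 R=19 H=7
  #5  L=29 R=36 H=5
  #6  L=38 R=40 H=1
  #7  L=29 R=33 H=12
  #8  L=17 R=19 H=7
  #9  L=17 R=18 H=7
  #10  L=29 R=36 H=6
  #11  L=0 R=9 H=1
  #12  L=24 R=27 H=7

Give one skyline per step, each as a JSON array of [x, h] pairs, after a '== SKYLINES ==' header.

== SKYLINES ==
[[9,5],[17,0]]
[[9,5],[17,7],[24,0]]
[[9,5],[17,7],[29,0]]
[[9,5],[17,7],[29,0]]
[[9,5],[17,7],[29,5],[36,0]]
[[9,5],[17,7],[29,5],[36,0],[38,1],[40,0]]
[[9,5],[17,7],[29,12],[33,5],[36,0],[38,1],[40,0]]
[[9,5],[17,7],[29,12],[33,5],[36,0],[38,1],[40,0]]
[[9,5],[17,7],[29,12],[33,5],[36,0],[38,1],[40,0]]
[[9,5],[17,7],[29,12],[33,6],[36,0],[38,1],[40,0]]
[[0,1],[9,5],[17,7],[29,12],[33,6],[36,0],[38,1],[40,0]]
[[0,1],[9,5],[17,7],[29,12],[33,6],[36,0],[38,1],[40,0]]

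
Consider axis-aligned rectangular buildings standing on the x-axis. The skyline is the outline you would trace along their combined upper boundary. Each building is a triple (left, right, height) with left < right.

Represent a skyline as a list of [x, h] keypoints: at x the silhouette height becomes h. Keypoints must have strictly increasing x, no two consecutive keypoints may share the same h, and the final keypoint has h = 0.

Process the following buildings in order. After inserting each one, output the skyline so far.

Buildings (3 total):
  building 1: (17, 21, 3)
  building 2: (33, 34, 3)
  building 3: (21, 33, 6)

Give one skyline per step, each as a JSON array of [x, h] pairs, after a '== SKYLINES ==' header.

== SKYLINES ==
[[17,3],[21,0]]
[[17,3],[21,0],[33,3],[34,0]]
[[17,3],[21,6],[33,3],[34,0]]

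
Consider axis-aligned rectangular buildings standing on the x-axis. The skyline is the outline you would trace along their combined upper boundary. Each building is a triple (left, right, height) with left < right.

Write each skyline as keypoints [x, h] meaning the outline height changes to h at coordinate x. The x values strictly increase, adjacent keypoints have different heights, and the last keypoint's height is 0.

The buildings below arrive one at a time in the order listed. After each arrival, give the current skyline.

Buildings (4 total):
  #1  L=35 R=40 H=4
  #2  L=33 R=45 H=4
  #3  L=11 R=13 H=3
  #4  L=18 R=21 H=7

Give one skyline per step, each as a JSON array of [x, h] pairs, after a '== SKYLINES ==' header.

== SKYLINES ==
[[35,4],[40,0]]
[[33,4],[45,0]]
[[11,3],[13,0],[33,4],[45,0]]
[[11,3],[13,0],[18,7],[21,0],[33,4],[45,0]]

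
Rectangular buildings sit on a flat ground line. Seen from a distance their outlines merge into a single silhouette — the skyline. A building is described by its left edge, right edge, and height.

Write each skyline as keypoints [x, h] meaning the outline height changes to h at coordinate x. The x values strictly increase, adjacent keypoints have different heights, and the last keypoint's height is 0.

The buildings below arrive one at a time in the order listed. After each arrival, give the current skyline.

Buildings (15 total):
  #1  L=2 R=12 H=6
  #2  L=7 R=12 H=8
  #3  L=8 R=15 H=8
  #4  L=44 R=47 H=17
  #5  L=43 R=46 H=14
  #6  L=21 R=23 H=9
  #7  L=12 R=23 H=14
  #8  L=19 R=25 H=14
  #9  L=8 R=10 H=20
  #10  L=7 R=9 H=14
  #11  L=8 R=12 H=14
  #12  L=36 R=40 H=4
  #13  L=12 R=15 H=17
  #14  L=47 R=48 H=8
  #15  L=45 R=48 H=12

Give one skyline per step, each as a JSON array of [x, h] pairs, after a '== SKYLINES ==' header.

== SKYLINES ==
[[2,6],[12,0]]
[[2,6],[7,8],[12,0]]
[[2,6],[7,8],[15,0]]
[[2,6],[7,8],[15,0],[44,17],[47,0]]
[[2,6],[7,8],[15,0],[43,14],[44,17],[47,0]]
[[2,6],[7,8],[15,0],[21,9],[23,0],[43,14],[44,17],[47,0]]
[[2,6],[7,8],[12,14],[23,0],[43,14],[44,17],[47,0]]
[[2,6],[7,8],[12,14],[25,0],[43,14],[44,17],[47,0]]
[[2,6],[7,8],[8,20],[10,8],[12,14],[25,0],[43,14],[44,17],[47,0]]
[[2,6],[7,14],[8,20],[10,8],[12,14],[25,0],[43,14],[44,17],[47,0]]
[[2,6],[7,14],[8,20],[10,14],[25,0],[43,14],[44,17],[47,0]]
[[2,6],[7,14],[8,20],[10,14],[25,0],[36,4],[40,0],[43,14],[44,17],[47,0]]
[[2,6],[7,14],[8,20],[10,14],[12,17],[15,14],[25,0],[36,4],[40,0],[43,14],[44,17],[47,0]]
[[2,6],[7,14],[8,20],[10,14],[12,17],[15,14],[25,0],[36,4],[40,0],[43,14],[44,17],[47,8],[48,0]]
[[2,6],[7,14],[8,20],[10,14],[12,17],[15,14],[25,0],[36,4],[40,0],[43,14],[44,17],[47,12],[48,0]]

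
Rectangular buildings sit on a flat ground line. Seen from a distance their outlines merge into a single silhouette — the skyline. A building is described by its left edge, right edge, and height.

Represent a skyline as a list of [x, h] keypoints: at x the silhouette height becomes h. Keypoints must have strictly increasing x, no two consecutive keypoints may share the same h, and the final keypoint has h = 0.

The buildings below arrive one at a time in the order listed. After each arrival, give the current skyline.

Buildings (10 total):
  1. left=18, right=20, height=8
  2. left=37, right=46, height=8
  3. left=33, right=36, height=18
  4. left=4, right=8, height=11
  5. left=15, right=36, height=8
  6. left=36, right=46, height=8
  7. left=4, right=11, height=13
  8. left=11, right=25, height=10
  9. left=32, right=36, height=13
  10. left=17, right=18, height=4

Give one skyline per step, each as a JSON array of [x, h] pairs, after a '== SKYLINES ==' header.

== SKYLINES ==
[[18,8],[20,0]]
[[18,8],[20,0],[37,8],[46,0]]
[[18,8],[20,0],[33,18],[36,0],[37,8],[46,0]]
[[4,11],[8,0],[18,8],[20,0],[33,18],[36,0],[37,8],[46,0]]
[[4,11],[8,0],[15,8],[33,18],[36,0],[37,8],[46,0]]
[[4,11],[8,0],[15,8],[33,18],[36,8],[46,0]]
[[4,13],[11,0],[15,8],[33,18],[36,8],[46,0]]
[[4,13],[11,10],[25,8],[33,18],[36,8],[46,0]]
[[4,13],[11,10],[25,8],[32,13],[33,18],[36,8],[46,0]]
[[4,13],[11,10],[25,8],[32,13],[33,18],[36,8],[46,0]]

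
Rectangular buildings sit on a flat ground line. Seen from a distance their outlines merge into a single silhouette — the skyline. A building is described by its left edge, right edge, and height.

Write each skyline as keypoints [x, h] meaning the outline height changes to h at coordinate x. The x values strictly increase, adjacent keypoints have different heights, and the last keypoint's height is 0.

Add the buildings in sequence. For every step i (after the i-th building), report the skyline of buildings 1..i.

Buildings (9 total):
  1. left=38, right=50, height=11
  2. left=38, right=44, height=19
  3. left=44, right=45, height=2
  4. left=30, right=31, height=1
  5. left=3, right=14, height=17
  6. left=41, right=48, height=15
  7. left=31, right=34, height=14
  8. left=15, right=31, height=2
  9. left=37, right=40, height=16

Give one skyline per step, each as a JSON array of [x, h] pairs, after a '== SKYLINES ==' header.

== SKYLINES ==
[[38,11],[50,0]]
[[38,19],[44,11],[50,0]]
[[38,19],[44,11],[50,0]]
[[30,1],[31,0],[38,19],[44,11],[50,0]]
[[3,17],[14,0],[30,1],[31,0],[38,19],[44,11],[50,0]]
[[3,17],[14,0],[30,1],[31,0],[38,19],[44,15],[48,11],[50,0]]
[[3,17],[14,0],[30,1],[31,14],[34,0],[38,19],[44,15],[48,11],[50,0]]
[[3,17],[14,0],[15,2],[31,14],[34,0],[38,19],[44,15],[48,11],[50,0]]
[[3,17],[14,0],[15,2],[31,14],[34,0],[37,16],[38,19],[44,15],[48,11],[50,0]]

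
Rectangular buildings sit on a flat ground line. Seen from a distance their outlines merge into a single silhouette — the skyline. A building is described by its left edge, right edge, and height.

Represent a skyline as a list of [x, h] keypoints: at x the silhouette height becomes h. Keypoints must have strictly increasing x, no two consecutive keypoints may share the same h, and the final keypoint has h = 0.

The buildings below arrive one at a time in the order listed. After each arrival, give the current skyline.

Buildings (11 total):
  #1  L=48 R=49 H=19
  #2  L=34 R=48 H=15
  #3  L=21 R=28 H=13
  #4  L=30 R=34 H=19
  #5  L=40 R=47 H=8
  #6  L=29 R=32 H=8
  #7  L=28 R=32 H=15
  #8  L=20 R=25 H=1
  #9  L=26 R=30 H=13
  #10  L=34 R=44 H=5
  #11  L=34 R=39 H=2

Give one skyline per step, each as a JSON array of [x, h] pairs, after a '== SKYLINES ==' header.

== SKYLINES ==
[[48,19],[49,0]]
[[34,15],[48,19],[49,0]]
[[21,13],[28,0],[34,15],[48,19],[49,0]]
[[21,13],[28,0],[30,19],[34,15],[48,19],[49,0]]
[[21,13],[28,0],[30,19],[34,15],[48,19],[49,0]]
[[21,13],[28,0],[29,8],[30,19],[34,15],[48,19],[49,0]]
[[21,13],[28,15],[30,19],[34,15],[48,19],[49,0]]
[[20,1],[21,13],[28,15],[30,19],[34,15],[48,19],[49,0]]
[[20,1],[21,13],[28,15],[30,19],[34,15],[48,19],[49,0]]
[[20,1],[21,13],[28,15],[30,19],[34,15],[48,19],[49,0]]
[[20,1],[21,13],[28,15],[30,19],[34,15],[48,19],[49,0]]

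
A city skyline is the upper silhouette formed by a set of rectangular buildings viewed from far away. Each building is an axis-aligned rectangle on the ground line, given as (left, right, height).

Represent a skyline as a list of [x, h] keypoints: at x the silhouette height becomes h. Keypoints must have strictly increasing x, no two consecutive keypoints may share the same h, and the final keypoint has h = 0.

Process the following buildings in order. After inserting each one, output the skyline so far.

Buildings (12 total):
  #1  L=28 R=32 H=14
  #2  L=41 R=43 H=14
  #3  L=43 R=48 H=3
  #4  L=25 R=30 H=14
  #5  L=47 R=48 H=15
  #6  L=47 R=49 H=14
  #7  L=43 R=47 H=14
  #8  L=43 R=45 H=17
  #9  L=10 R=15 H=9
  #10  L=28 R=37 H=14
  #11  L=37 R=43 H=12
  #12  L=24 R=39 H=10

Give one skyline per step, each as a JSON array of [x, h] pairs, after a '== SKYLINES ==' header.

== SKYLINES ==
[[28,14],[32,0]]
[[28,14],[32,0],[41,14],[43,0]]
[[28,14],[32,0],[41,14],[43,3],[48,0]]
[[25,14],[32,0],[41,14],[43,3],[48,0]]
[[25,14],[32,0],[41,14],[43,3],[47,15],[48,0]]
[[25,14],[32,0],[41,14],[43,3],[47,15],[48,14],[49,0]]
[[25,14],[32,0],[41,14],[47,15],[48,14],[49,0]]
[[25,14],[32,0],[41,14],[43,17],[45,14],[47,15],[48,14],[49,0]]
[[10,9],[15,0],[25,14],[32,0],[41,14],[43,17],[45,14],[47,15],[48,14],[49,0]]
[[10,9],[15,0],[25,14],[37,0],[41,14],[43,17],[45,14],[47,15],[48,14],[49,0]]
[[10,9],[15,0],[25,14],[37,12],[41,14],[43,17],[45,14],[47,15],[48,14],[49,0]]
[[10,9],[15,0],[24,10],[25,14],[37,12],[41,14],[43,17],[45,14],[47,15],[48,14],[49,0]]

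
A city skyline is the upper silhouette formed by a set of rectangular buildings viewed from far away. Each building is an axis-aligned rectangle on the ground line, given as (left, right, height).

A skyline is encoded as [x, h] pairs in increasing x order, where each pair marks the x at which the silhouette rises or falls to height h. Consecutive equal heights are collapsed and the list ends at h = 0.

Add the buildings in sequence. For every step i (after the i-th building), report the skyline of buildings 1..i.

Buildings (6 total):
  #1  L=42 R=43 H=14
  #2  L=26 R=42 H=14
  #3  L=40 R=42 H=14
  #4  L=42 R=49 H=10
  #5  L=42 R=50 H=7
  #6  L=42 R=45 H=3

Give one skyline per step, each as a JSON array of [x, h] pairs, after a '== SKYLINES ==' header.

== SKYLINES ==
[[42,14],[43,0]]
[[26,14],[43,0]]
[[26,14],[43,0]]
[[26,14],[43,10],[49,0]]
[[26,14],[43,10],[49,7],[50,0]]
[[26,14],[43,10],[49,7],[50,0]]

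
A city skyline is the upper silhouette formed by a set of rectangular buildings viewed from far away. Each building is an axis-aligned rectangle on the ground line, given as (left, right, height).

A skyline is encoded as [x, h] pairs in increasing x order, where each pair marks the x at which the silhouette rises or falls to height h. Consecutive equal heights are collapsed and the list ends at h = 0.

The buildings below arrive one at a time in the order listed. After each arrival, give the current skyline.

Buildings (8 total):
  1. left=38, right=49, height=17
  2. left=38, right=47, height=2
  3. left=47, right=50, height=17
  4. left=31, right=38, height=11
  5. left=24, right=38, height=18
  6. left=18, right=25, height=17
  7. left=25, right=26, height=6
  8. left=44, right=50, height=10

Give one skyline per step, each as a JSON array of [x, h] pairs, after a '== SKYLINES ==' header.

== SKYLINES ==
[[38,17],[49,0]]
[[38,17],[49,0]]
[[38,17],[50,0]]
[[31,11],[38,17],[50,0]]
[[24,18],[38,17],[50,0]]
[[18,17],[24,18],[38,17],[50,0]]
[[18,17],[24,18],[38,17],[50,0]]
[[18,17],[24,18],[38,17],[50,0]]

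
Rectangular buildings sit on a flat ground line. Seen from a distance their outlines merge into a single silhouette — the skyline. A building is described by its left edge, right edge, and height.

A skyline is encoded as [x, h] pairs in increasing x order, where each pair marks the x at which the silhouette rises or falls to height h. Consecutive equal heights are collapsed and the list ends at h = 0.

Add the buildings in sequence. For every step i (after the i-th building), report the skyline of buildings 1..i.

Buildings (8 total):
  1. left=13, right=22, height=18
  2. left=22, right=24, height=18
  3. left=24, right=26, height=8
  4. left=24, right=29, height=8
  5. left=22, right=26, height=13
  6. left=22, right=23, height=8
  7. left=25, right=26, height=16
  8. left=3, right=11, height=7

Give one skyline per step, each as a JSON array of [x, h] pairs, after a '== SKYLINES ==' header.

== SKYLINES ==
[[13,18],[22,0]]
[[13,18],[24,0]]
[[13,18],[24,8],[26,0]]
[[13,18],[24,8],[29,0]]
[[13,18],[24,13],[26,8],[29,0]]
[[13,18],[24,13],[26,8],[29,0]]
[[13,18],[24,13],[25,16],[26,8],[29,0]]
[[3,7],[11,0],[13,18],[24,13],[25,16],[26,8],[29,0]]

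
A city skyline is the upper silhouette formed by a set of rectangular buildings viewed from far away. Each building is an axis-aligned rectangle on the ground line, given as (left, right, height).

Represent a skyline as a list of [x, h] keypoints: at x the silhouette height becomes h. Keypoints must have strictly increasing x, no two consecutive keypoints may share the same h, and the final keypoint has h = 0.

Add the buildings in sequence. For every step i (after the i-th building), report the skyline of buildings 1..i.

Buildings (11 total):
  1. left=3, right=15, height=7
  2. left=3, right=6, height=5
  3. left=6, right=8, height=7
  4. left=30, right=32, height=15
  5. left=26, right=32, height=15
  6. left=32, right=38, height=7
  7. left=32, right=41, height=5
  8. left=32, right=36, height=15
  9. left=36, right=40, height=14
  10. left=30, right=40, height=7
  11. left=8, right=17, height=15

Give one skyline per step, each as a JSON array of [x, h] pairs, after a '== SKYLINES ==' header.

== SKYLINES ==
[[3,7],[15,0]]
[[3,7],[15,0]]
[[3,7],[15,0]]
[[3,7],[15,0],[30,15],[32,0]]
[[3,7],[15,0],[26,15],[32,0]]
[[3,7],[15,0],[26,15],[32,7],[38,0]]
[[3,7],[15,0],[26,15],[32,7],[38,5],[41,0]]
[[3,7],[15,0],[26,15],[36,7],[38,5],[41,0]]
[[3,7],[15,0],[26,15],[36,14],[40,5],[41,0]]
[[3,7],[15,0],[26,15],[36,14],[40,5],[41,0]]
[[3,7],[8,15],[17,0],[26,15],[36,14],[40,5],[41,0]]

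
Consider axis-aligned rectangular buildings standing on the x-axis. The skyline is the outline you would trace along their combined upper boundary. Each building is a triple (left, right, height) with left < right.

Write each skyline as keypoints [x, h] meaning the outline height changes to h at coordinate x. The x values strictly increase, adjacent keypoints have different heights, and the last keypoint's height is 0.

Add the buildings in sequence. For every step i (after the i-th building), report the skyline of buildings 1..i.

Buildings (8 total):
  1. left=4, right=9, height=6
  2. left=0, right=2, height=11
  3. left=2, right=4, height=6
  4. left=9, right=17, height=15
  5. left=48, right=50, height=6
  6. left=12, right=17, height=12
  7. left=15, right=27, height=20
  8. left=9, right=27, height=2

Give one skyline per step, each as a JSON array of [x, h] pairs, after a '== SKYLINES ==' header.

== SKYLINES ==
[[4,6],[9,0]]
[[0,11],[2,0],[4,6],[9,0]]
[[0,11],[2,6],[9,0]]
[[0,11],[2,6],[9,15],[17,0]]
[[0,11],[2,6],[9,15],[17,0],[48,6],[50,0]]
[[0,11],[2,6],[9,15],[17,0],[48,6],[50,0]]
[[0,11],[2,6],[9,15],[15,20],[27,0],[48,6],[50,0]]
[[0,11],[2,6],[9,15],[15,20],[27,0],[48,6],[50,0]]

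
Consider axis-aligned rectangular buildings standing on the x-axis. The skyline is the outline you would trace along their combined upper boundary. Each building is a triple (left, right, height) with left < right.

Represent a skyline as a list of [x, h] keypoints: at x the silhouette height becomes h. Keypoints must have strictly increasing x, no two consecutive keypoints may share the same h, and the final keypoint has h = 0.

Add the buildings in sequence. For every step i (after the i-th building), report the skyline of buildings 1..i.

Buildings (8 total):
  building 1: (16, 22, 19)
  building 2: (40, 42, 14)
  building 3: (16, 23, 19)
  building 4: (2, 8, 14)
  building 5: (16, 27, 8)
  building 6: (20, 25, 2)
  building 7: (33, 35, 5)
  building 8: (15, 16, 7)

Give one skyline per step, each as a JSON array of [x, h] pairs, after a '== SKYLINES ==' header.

== SKYLINES ==
[[16,19],[22,0]]
[[16,19],[22,0],[40,14],[42,0]]
[[16,19],[23,0],[40,14],[42,0]]
[[2,14],[8,0],[16,19],[23,0],[40,14],[42,0]]
[[2,14],[8,0],[16,19],[23,8],[27,0],[40,14],[42,0]]
[[2,14],[8,0],[16,19],[23,8],[27,0],[40,14],[42,0]]
[[2,14],[8,0],[16,19],[23,8],[27,0],[33,5],[35,0],[40,14],[42,0]]
[[2,14],[8,0],[15,7],[16,19],[23,8],[27,0],[33,5],[35,0],[40,14],[42,0]]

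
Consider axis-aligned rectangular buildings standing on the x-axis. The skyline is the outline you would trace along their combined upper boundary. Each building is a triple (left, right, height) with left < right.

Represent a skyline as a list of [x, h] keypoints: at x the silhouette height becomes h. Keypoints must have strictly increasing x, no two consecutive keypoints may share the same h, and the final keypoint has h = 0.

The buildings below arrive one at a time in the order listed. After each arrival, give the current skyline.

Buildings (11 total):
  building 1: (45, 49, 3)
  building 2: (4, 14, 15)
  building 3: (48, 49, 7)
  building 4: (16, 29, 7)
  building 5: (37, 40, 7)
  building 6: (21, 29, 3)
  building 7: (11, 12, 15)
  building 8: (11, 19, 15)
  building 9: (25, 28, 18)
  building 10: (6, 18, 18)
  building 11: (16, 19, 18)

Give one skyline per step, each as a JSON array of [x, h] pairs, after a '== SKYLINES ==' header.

== SKYLINES ==
[[45,3],[49,0]]
[[4,15],[14,0],[45,3],[49,0]]
[[4,15],[14,0],[45,3],[48,7],[49,0]]
[[4,15],[14,0],[16,7],[29,0],[45,3],[48,7],[49,0]]
[[4,15],[14,0],[16,7],[29,0],[37,7],[40,0],[45,3],[48,7],[49,0]]
[[4,15],[14,0],[16,7],[29,0],[37,7],[40,0],[45,3],[48,7],[49,0]]
[[4,15],[14,0],[16,7],[29,0],[37,7],[40,0],[45,3],[48,7],[49,0]]
[[4,15],[19,7],[29,0],[37,7],[40,0],[45,3],[48,7],[49,0]]
[[4,15],[19,7],[25,18],[28,7],[29,0],[37,7],[40,0],[45,3],[48,7],[49,0]]
[[4,15],[6,18],[18,15],[19,7],[25,18],[28,7],[29,0],[37,7],[40,0],[45,3],[48,7],[49,0]]
[[4,15],[6,18],[19,7],[25,18],[28,7],[29,0],[37,7],[40,0],[45,3],[48,7],[49,0]]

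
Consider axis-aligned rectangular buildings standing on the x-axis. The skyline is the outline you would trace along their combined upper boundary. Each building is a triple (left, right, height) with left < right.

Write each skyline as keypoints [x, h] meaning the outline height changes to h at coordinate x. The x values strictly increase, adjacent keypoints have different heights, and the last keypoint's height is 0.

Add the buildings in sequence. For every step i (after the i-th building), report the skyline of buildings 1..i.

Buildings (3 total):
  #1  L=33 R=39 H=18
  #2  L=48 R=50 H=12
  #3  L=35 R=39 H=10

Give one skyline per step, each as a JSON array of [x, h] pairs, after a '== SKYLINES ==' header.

== SKYLINES ==
[[33,18],[39,0]]
[[33,18],[39,0],[48,12],[50,0]]
[[33,18],[39,0],[48,12],[50,0]]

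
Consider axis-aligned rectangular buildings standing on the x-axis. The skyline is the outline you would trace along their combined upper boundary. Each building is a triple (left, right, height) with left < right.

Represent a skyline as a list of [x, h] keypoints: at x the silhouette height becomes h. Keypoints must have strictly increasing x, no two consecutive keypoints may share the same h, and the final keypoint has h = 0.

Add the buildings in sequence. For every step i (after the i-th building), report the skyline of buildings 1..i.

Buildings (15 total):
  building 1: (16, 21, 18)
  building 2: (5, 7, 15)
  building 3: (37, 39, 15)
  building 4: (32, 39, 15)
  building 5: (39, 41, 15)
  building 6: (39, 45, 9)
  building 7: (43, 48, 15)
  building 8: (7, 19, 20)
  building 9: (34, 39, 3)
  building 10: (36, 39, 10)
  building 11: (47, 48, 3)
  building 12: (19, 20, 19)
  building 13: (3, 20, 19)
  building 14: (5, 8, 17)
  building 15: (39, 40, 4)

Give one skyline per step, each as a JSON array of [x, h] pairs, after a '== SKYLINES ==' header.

== SKYLINES ==
[[16,18],[21,0]]
[[5,15],[7,0],[16,18],[21,0]]
[[5,15],[7,0],[16,18],[21,0],[37,15],[39,0]]
[[5,15],[7,0],[16,18],[21,0],[32,15],[39,0]]
[[5,15],[7,0],[16,18],[21,0],[32,15],[41,0]]
[[5,15],[7,0],[16,18],[21,0],[32,15],[41,9],[45,0]]
[[5,15],[7,0],[16,18],[21,0],[32,15],[41,9],[43,15],[48,0]]
[[5,15],[7,20],[19,18],[21,0],[32,15],[41,9],[43,15],[48,0]]
[[5,15],[7,20],[19,18],[21,0],[32,15],[41,9],[43,15],[48,0]]
[[5,15],[7,20],[19,18],[21,0],[32,15],[41,9],[43,15],[48,0]]
[[5,15],[7,20],[19,18],[21,0],[32,15],[41,9],[43,15],[48,0]]
[[5,15],[7,20],[19,19],[20,18],[21,0],[32,15],[41,9],[43,15],[48,0]]
[[3,19],[7,20],[19,19],[20,18],[21,0],[32,15],[41,9],[43,15],[48,0]]
[[3,19],[7,20],[19,19],[20,18],[21,0],[32,15],[41,9],[43,15],[48,0]]
[[3,19],[7,20],[19,19],[20,18],[21,0],[32,15],[41,9],[43,15],[48,0]]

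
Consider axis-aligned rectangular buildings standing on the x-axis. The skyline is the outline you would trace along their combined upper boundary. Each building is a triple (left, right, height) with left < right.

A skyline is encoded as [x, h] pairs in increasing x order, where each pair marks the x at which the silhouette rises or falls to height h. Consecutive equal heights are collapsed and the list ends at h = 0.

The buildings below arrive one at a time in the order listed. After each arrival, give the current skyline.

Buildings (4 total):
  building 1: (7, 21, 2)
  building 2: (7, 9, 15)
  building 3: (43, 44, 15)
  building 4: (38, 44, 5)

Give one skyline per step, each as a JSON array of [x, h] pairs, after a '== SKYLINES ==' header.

== SKYLINES ==
[[7,2],[21,0]]
[[7,15],[9,2],[21,0]]
[[7,15],[9,2],[21,0],[43,15],[44,0]]
[[7,15],[9,2],[21,0],[38,5],[43,15],[44,0]]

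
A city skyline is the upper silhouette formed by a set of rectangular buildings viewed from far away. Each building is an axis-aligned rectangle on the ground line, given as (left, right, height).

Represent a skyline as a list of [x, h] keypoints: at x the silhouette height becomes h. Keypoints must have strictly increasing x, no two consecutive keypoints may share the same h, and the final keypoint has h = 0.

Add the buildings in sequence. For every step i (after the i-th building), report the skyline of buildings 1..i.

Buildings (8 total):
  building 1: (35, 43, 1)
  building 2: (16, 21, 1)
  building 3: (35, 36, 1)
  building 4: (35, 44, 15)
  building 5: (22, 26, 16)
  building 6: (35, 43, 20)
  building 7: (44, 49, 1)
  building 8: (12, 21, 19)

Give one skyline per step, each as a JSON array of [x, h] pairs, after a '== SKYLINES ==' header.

== SKYLINES ==
[[35,1],[43,0]]
[[16,1],[21,0],[35,1],[43,0]]
[[16,1],[21,0],[35,1],[43,0]]
[[16,1],[21,0],[35,15],[44,0]]
[[16,1],[21,0],[22,16],[26,0],[35,15],[44,0]]
[[16,1],[21,0],[22,16],[26,0],[35,20],[43,15],[44,0]]
[[16,1],[21,0],[22,16],[26,0],[35,20],[43,15],[44,1],[49,0]]
[[12,19],[21,0],[22,16],[26,0],[35,20],[43,15],[44,1],[49,0]]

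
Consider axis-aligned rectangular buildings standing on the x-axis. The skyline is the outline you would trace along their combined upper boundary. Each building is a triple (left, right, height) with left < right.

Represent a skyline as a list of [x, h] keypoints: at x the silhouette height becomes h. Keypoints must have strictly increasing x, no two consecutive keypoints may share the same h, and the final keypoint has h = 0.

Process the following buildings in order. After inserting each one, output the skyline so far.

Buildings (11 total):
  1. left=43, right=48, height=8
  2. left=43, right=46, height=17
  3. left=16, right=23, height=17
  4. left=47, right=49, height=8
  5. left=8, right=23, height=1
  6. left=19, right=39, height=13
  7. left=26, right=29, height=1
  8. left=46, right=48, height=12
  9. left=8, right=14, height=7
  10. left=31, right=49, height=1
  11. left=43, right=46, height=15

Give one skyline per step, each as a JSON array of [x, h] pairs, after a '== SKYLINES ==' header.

== SKYLINES ==
[[43,8],[48,0]]
[[43,17],[46,8],[48,0]]
[[16,17],[23,0],[43,17],[46,8],[48,0]]
[[16,17],[23,0],[43,17],[46,8],[49,0]]
[[8,1],[16,17],[23,0],[43,17],[46,8],[49,0]]
[[8,1],[16,17],[23,13],[39,0],[43,17],[46,8],[49,0]]
[[8,1],[16,17],[23,13],[39,0],[43,17],[46,8],[49,0]]
[[8,1],[16,17],[23,13],[39,0],[43,17],[46,12],[48,8],[49,0]]
[[8,7],[14,1],[16,17],[23,13],[39,0],[43,17],[46,12],[48,8],[49,0]]
[[8,7],[14,1],[16,17],[23,13],[39,1],[43,17],[46,12],[48,8],[49,0]]
[[8,7],[14,1],[16,17],[23,13],[39,1],[43,17],[46,12],[48,8],[49,0]]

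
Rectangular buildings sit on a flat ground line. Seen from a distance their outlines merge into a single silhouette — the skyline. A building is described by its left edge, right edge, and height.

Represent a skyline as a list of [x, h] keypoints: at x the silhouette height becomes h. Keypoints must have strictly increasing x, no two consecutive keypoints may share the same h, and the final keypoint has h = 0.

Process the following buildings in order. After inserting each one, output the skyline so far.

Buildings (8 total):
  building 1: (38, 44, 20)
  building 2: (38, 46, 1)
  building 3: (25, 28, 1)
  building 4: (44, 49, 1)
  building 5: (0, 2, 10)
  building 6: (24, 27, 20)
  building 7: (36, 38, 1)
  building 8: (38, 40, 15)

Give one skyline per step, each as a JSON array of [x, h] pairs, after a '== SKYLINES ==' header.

== SKYLINES ==
[[38,20],[44,0]]
[[38,20],[44,1],[46,0]]
[[25,1],[28,0],[38,20],[44,1],[46,0]]
[[25,1],[28,0],[38,20],[44,1],[49,0]]
[[0,10],[2,0],[25,1],[28,0],[38,20],[44,1],[49,0]]
[[0,10],[2,0],[24,20],[27,1],[28,0],[38,20],[44,1],[49,0]]
[[0,10],[2,0],[24,20],[27,1],[28,0],[36,1],[38,20],[44,1],[49,0]]
[[0,10],[2,0],[24,20],[27,1],[28,0],[36,1],[38,20],[44,1],[49,0]]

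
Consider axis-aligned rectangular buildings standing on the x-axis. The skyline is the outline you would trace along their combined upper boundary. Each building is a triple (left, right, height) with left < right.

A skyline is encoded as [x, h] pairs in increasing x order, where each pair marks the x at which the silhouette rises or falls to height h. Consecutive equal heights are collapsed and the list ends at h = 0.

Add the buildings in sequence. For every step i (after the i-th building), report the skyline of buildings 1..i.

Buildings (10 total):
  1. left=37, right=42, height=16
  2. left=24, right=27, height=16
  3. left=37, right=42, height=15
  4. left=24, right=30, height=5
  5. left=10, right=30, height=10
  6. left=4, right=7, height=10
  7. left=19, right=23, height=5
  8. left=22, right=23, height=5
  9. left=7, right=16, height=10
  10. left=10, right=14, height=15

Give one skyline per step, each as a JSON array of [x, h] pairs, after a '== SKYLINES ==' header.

== SKYLINES ==
[[37,16],[42,0]]
[[24,16],[27,0],[37,16],[42,0]]
[[24,16],[27,0],[37,16],[42,0]]
[[24,16],[27,5],[30,0],[37,16],[42,0]]
[[10,10],[24,16],[27,10],[30,0],[37,16],[42,0]]
[[4,10],[7,0],[10,10],[24,16],[27,10],[30,0],[37,16],[42,0]]
[[4,10],[7,0],[10,10],[24,16],[27,10],[30,0],[37,16],[42,0]]
[[4,10],[7,0],[10,10],[24,16],[27,10],[30,0],[37,16],[42,0]]
[[4,10],[24,16],[27,10],[30,0],[37,16],[42,0]]
[[4,10],[10,15],[14,10],[24,16],[27,10],[30,0],[37,16],[42,0]]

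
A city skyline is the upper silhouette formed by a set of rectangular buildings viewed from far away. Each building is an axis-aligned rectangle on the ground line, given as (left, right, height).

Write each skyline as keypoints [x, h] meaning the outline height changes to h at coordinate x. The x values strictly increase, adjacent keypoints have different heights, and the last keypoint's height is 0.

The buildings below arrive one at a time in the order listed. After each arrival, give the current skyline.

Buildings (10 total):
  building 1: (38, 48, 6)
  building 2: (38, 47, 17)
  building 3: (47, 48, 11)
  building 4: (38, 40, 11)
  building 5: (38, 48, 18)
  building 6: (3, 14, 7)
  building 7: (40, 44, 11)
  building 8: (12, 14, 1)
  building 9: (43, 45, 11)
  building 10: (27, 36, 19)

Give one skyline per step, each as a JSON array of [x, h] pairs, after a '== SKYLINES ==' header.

== SKYLINES ==
[[38,6],[48,0]]
[[38,17],[47,6],[48,0]]
[[38,17],[47,11],[48,0]]
[[38,17],[47,11],[48,0]]
[[38,18],[48,0]]
[[3,7],[14,0],[38,18],[48,0]]
[[3,7],[14,0],[38,18],[48,0]]
[[3,7],[14,0],[38,18],[48,0]]
[[3,7],[14,0],[38,18],[48,0]]
[[3,7],[14,0],[27,19],[36,0],[38,18],[48,0]]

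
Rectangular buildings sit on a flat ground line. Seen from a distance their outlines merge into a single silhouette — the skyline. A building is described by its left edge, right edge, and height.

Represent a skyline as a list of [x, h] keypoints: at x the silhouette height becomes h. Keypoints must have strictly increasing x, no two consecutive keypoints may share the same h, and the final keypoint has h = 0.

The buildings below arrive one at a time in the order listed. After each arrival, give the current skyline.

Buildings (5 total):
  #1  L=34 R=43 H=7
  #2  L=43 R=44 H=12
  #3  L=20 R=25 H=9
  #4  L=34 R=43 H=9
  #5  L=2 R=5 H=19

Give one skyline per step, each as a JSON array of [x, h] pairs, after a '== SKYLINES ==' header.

== SKYLINES ==
[[34,7],[43,0]]
[[34,7],[43,12],[44,0]]
[[20,9],[25,0],[34,7],[43,12],[44,0]]
[[20,9],[25,0],[34,9],[43,12],[44,0]]
[[2,19],[5,0],[20,9],[25,0],[34,9],[43,12],[44,0]]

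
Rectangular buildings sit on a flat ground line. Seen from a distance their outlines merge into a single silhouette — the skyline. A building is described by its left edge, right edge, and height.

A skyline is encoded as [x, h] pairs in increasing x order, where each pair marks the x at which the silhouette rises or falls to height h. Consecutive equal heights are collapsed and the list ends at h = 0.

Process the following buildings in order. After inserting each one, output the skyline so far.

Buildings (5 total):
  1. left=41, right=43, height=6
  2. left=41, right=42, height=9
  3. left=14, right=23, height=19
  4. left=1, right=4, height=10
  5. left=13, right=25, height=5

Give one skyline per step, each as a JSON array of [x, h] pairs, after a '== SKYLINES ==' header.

== SKYLINES ==
[[41,6],[43,0]]
[[41,9],[42,6],[43,0]]
[[14,19],[23,0],[41,9],[42,6],[43,0]]
[[1,10],[4,0],[14,19],[23,0],[41,9],[42,6],[43,0]]
[[1,10],[4,0],[13,5],[14,19],[23,5],[25,0],[41,9],[42,6],[43,0]]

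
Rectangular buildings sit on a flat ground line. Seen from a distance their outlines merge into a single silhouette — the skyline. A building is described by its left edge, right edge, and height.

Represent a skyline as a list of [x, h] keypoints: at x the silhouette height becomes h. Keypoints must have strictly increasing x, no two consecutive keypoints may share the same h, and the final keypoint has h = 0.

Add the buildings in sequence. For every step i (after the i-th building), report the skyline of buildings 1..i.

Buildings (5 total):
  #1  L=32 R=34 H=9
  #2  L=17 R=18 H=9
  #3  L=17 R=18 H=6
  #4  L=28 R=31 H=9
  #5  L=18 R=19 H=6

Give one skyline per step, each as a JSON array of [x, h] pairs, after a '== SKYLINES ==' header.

== SKYLINES ==
[[32,9],[34,0]]
[[17,9],[18,0],[32,9],[34,0]]
[[17,9],[18,0],[32,9],[34,0]]
[[17,9],[18,0],[28,9],[31,0],[32,9],[34,0]]
[[17,9],[18,6],[19,0],[28,9],[31,0],[32,9],[34,0]]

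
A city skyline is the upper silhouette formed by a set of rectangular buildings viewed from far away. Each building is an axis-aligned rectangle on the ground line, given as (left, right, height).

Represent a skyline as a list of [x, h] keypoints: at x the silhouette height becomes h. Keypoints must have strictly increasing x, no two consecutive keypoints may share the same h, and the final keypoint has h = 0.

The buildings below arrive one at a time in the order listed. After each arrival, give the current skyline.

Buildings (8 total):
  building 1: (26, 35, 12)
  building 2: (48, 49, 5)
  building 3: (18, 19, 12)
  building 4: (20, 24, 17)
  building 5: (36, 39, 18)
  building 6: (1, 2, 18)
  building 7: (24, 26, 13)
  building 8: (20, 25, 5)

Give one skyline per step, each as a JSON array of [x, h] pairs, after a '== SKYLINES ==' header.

== SKYLINES ==
[[26,12],[35,0]]
[[26,12],[35,0],[48,5],[49,0]]
[[18,12],[19,0],[26,12],[35,0],[48,5],[49,0]]
[[18,12],[19,0],[20,17],[24,0],[26,12],[35,0],[48,5],[49,0]]
[[18,12],[19,0],[20,17],[24,0],[26,12],[35,0],[36,18],[39,0],[48,5],[49,0]]
[[1,18],[2,0],[18,12],[19,0],[20,17],[24,0],[26,12],[35,0],[36,18],[39,0],[48,5],[49,0]]
[[1,18],[2,0],[18,12],[19,0],[20,17],[24,13],[26,12],[35,0],[36,18],[39,0],[48,5],[49,0]]
[[1,18],[2,0],[18,12],[19,0],[20,17],[24,13],[26,12],[35,0],[36,18],[39,0],[48,5],[49,0]]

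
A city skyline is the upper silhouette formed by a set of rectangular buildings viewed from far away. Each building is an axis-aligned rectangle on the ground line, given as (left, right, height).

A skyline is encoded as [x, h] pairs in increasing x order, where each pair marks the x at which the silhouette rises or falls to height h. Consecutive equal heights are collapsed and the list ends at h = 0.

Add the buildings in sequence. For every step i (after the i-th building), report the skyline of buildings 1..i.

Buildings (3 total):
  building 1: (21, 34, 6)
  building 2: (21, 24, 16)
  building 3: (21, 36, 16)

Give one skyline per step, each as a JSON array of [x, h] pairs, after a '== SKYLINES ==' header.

== SKYLINES ==
[[21,6],[34,0]]
[[21,16],[24,6],[34,0]]
[[21,16],[36,0]]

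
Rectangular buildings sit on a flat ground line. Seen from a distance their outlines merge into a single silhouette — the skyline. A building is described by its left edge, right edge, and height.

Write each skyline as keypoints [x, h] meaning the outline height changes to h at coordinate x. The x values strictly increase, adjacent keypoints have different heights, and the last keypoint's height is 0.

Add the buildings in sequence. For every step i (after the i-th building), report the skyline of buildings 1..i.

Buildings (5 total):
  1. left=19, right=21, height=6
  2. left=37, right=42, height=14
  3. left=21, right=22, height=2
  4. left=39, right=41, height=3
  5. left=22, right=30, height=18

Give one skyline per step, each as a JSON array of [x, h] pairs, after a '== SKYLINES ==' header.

== SKYLINES ==
[[19,6],[21,0]]
[[19,6],[21,0],[37,14],[42,0]]
[[19,6],[21,2],[22,0],[37,14],[42,0]]
[[19,6],[21,2],[22,0],[37,14],[42,0]]
[[19,6],[21,2],[22,18],[30,0],[37,14],[42,0]]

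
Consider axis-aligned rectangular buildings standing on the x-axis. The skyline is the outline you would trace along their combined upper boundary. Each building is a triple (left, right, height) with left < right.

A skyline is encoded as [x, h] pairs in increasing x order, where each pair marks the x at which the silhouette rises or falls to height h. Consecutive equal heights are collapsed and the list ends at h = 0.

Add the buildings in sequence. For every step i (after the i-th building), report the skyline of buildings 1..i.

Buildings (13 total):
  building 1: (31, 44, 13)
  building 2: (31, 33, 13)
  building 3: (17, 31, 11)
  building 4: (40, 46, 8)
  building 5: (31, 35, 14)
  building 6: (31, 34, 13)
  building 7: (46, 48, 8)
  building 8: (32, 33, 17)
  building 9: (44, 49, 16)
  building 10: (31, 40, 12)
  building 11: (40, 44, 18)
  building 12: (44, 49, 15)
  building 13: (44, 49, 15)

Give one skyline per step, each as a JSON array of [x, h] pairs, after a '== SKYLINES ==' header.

== SKYLINES ==
[[31,13],[44,0]]
[[31,13],[44,0]]
[[17,11],[31,13],[44,0]]
[[17,11],[31,13],[44,8],[46,0]]
[[17,11],[31,14],[35,13],[44,8],[46,0]]
[[17,11],[31,14],[35,13],[44,8],[46,0]]
[[17,11],[31,14],[35,13],[44,8],[48,0]]
[[17,11],[31,14],[32,17],[33,14],[35,13],[44,8],[48,0]]
[[17,11],[31,14],[32,17],[33,14],[35,13],[44,16],[49,0]]
[[17,11],[31,14],[32,17],[33,14],[35,13],[44,16],[49,0]]
[[17,11],[31,14],[32,17],[33,14],[35,13],[40,18],[44,16],[49,0]]
[[17,11],[31,14],[32,17],[33,14],[35,13],[40,18],[44,16],[49,0]]
[[17,11],[31,14],[32,17],[33,14],[35,13],[40,18],[44,16],[49,0]]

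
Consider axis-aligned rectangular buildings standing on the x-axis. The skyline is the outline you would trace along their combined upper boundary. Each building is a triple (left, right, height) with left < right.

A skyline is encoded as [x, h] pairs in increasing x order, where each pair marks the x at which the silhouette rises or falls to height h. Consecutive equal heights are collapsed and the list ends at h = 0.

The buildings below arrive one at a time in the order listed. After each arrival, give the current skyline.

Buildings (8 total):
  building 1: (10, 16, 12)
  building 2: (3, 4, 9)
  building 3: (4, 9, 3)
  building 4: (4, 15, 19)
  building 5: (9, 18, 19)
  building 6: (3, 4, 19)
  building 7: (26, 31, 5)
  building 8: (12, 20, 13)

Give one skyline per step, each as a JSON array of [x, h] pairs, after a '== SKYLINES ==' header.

== SKYLINES ==
[[10,12],[16,0]]
[[3,9],[4,0],[10,12],[16,0]]
[[3,9],[4,3],[9,0],[10,12],[16,0]]
[[3,9],[4,19],[15,12],[16,0]]
[[3,9],[4,19],[18,0]]
[[3,19],[18,0]]
[[3,19],[18,0],[26,5],[31,0]]
[[3,19],[18,13],[20,0],[26,5],[31,0]]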